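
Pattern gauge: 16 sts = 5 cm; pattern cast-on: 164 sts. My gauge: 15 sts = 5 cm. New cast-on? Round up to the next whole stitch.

Scale factor = 15 / 16 = 0.938.
164 × 15 / 16 = 153.75 sts.
→ 154 sts.

154 stitches.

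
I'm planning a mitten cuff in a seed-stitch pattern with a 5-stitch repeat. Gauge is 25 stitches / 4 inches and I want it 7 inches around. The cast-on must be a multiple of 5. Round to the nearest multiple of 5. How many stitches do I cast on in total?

25 / 4 = 6.25 sts per inch.
7 × 6.25 = 43.75 sts.
Nearest multiple of 5: 45.

CO 45 sts.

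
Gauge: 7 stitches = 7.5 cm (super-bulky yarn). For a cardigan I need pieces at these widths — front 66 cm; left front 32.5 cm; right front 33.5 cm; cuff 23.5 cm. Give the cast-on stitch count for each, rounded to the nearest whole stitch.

Rate = 7/7.5 = 0.933 sts per cm.
front: 66 × 0.933 = 61.60 → 62.
left front: 32.5 × 0.933 = 30.33 → 30.
right front: 33.5 × 0.933 = 31.27 → 31.
cuff: 23.5 × 0.933 = 21.93 → 22.

front 62; left front 30; right front 31; cuff 22.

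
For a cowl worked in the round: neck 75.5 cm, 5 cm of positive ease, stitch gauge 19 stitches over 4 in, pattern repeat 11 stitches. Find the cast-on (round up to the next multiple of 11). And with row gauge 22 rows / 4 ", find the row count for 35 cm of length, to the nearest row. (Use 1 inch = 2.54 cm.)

Finished = 75.5 + 5 = 80.5 cm.
80.5 cm × 1/2.54 = 31.69 inches.
19/4 = 4.75 sts per in; 31.69 × 4.75 = 150.54 sts.
Next multiple of 11 → 154.
35 cm = 13.78 inches; × 5.5 = 75.79 → 76 rows.

Cast on 154 stitches; work 76 rows.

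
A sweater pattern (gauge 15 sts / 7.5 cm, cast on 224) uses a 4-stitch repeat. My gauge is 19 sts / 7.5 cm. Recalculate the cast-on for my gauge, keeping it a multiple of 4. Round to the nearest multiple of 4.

284 stitches.

224 × 19 / 15 = 283.73.
Nearest multiple of 4: 284.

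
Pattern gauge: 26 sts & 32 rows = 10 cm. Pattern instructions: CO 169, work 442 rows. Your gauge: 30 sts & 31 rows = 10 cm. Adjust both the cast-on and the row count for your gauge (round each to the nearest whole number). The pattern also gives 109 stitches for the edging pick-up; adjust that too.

Cast on 195 stitches; work 428 rows; edging pick-up 126 stitches.

Stitches: 169 × 30/26 = 195.00 → 195.
Rows: 442 × 31/32 = 428.19 → 428.
edging pick-up: 109 × 30/26 = 125.77 → 126.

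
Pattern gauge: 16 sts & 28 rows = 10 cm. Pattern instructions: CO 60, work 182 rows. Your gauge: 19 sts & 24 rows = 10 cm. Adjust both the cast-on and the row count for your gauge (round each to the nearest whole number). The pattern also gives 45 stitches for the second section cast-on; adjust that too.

Stitches: 60 × 19/16 = 71.25 → 71.
Rows: 182 × 24/28 = 156.00 → 156.
second section cast-on: 45 × 19/16 = 53.44 → 53.

Cast on 71 stitches; work 156 rows; second section cast-on 53 stitches.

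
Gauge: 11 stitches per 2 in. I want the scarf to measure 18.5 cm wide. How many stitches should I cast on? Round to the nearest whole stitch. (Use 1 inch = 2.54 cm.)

18.5 cm = 7.28 in.
11 stitches / 2 in = 5.5 stitches per inch.
7.28 × 5.5 = 40.06 stitches.
Round to nearest → 40.

40 stitches.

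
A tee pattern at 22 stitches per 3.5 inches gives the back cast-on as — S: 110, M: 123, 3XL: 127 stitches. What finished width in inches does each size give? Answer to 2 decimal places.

S 17.50 inches; M 19.57 inches; 3XL 20.20 inches.

22/3.5 = 6.286 sts per in.
S: 110 / 6.286 = 17.500 → 17.50 in.
M: 123 / 6.286 = 19.568 → 19.57 in.
3XL: 127 / 6.286 = 20.205 → 20.20 in.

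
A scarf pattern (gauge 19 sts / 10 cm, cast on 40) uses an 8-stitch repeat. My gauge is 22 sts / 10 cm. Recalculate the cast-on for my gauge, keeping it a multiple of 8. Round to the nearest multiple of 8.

40 × 22 / 19 = 46.32.
Nearest multiple of 8: 48.

Cast on 48 stitches.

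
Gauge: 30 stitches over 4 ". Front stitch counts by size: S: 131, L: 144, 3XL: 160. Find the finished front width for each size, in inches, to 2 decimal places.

30/4 = 7.5 sts per in.
S: 131 / 7.5 = 17.467 → 17.47 in.
L: 144 / 7.5 = 19.200 → 19.20 in.
3XL: 160 / 7.5 = 21.333 → 21.33 in.

S 17.47 inches; L 19.20 inches; 3XL 21.33 inches.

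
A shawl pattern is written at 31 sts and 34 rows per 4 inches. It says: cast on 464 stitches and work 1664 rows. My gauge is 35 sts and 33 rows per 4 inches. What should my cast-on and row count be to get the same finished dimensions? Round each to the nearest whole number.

Stitches: 464 × 35/31 = 523.87 → 524.
Rows: 1664 × 33/34 = 1615.06 → 1615.

Cast on 524 stitches; work 1615 rows.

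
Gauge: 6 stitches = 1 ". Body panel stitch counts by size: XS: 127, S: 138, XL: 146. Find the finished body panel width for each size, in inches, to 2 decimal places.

XS 21.17 inches; S 23.00 inches; XL 24.33 inches.

6/1 = 6 sts per in.
XS: 127 / 6 = 21.167 → 21.17 in.
S: 138 / 6 = 23.000 → 23.00 in.
XL: 146 / 6 = 24.333 → 24.33 in.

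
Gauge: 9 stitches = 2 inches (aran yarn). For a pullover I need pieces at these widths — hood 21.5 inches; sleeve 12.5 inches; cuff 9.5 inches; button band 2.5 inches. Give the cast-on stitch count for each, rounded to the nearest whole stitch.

hood 97; sleeve 56; cuff 43; button band 11.

Rate = 9/2 = 4.5 sts per in.
hood: 21.5 × 4.5 = 96.75 → 97.
sleeve: 12.5 × 4.5 = 56.25 → 56.
cuff: 9.5 × 4.5 = 42.75 → 43.
button band: 2.5 × 4.5 = 11.25 → 11.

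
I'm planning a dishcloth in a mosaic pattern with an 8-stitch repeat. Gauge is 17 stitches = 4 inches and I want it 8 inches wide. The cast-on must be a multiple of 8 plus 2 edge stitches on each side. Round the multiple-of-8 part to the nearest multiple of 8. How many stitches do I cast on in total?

Cast on 36 stitches.

17 / 4 = 4.25 sts per inch.
8 × 4.25 = 34.00 sts.
Less 4 edge sts → 30.00 for the repeat.
Nearest multiple of 8: 32.
Add back 4 edge sts → 36.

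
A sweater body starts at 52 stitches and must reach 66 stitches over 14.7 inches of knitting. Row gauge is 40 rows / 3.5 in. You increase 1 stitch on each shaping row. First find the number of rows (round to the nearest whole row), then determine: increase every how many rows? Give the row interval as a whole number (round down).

Increase every 12th row.

Rows = 14.7 × 11.429 = 168.0 → 168 rows.
Stitches to add: 14 → 14 shaping rows (at 1 st each).
168 / 14 = 12.00 → every 12 rows.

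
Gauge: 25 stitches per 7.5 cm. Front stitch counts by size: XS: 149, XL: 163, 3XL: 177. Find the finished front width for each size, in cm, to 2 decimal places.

25/7.5 = 3.333 sts per cm.
XS: 149 / 3.333 = 44.700 → 44.70 cm.
XL: 163 / 3.333 = 48.900 → 48.90 cm.
3XL: 177 / 3.333 = 53.100 → 53.10 cm.

XS 44.70 cm; XL 48.90 cm; 3XL 53.10 cm.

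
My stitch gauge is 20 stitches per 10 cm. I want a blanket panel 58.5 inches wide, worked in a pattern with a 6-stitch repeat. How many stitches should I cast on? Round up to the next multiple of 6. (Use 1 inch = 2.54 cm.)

Cast on 300 stitches.

58.5 in = 58.5 × 2.54 = 148.59 cm.
20 / 10 = 2 sts/cm.
148.59 × 2 = 297.18 sts.
→ 300.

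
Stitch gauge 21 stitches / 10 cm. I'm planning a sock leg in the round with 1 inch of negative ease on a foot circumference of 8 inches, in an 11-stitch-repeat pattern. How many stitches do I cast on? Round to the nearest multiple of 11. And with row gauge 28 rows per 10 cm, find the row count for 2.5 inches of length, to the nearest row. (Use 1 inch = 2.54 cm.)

Finished = 8 − 1 = 7 inches.
7 inches × 2.54 = 17.78 cm.
21/10 = 2.1 sts per cm; 17.78 × 2.1 = 37.34 sts.
Nearest multiple of 11 → 33.
2.5 inches = 6.35 cm; × 2.8 = 17.78 → 18 rows.

Cast on 33 stitches; work 18 rows.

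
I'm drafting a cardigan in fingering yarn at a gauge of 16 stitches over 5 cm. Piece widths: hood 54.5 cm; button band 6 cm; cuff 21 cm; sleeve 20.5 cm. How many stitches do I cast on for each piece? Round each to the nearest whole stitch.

hood 174; button band 19; cuff 67; sleeve 66.

Rate = 16/5 = 3.2 sts per cm.
hood: 54.5 × 3.2 = 174.40 → 174.
button band: 6 × 3.2 = 19.20 → 19.
cuff: 21 × 3.2 = 67.20 → 67.
sleeve: 20.5 × 3.2 = 65.60 → 66.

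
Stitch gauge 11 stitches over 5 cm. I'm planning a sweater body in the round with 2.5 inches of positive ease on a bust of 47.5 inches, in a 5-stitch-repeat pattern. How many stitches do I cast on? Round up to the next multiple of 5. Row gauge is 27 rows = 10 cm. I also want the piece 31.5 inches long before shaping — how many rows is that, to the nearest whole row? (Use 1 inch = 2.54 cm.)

Cast on 280 stitches; work 216 rows.

Finished = 47.5 + 2.5 = 50 inches.
50 inches × 2.54 = 127.00 cm.
11/5 = 2.2 sts per cm; 127.00 × 2.2 = 279.40 sts.
Next multiple of 5 → 280.
31.5 inches = 80.01 cm; × 2.7 = 216.03 → 216 rows.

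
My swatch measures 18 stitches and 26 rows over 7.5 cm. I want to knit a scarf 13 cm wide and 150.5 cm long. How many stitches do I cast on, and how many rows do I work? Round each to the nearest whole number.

Cast on 31 stitches and work 522 rows.

Stitch gauge = 18/7.5 = 2.4 sts/cm; 13 × 2.4 = 31.20 → 31 sts.
Row gauge = 26/7.5 = 3.467 rows/cm; 150.5 × 3.467 = 521.73 → 522 rows.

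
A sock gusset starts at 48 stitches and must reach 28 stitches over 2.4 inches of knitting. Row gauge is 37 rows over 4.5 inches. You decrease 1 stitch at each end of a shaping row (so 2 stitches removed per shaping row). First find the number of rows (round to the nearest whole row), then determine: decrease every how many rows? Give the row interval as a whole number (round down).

Rows = 2.4 × 8.222 = 19.7 → 20 rows.
Stitches to remove: 20 → 10 shaping rows (at 2 st each).
20 / 10 = 2.00 → every 2 rows.

Decrease every 2nd row.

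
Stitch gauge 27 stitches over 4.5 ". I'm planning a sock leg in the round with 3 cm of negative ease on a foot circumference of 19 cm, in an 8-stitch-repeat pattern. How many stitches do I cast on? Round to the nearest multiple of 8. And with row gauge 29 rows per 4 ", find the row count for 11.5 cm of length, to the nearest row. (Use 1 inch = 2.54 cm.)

Cast on 40 stitches; work 33 rows.

Finished = 19 − 3 = 16 cm.
16 cm × 1/2.54 = 6.30 inches.
27/4.5 = 6 sts per in; 6.30 × 6 = 37.80 sts.
Nearest multiple of 8 → 40.
11.5 cm = 4.53 inches; × 7.25 = 32.82 → 33 rows.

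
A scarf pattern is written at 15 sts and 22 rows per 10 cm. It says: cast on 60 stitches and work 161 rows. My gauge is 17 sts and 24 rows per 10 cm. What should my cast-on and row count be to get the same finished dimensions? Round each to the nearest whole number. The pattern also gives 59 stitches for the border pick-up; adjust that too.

Cast on 68 stitches; work 176 rows; border pick-up 67 stitches.

Stitches: 60 × 17/15 = 68.00 → 68.
Rows: 161 × 24/22 = 175.64 → 176.
border pick-up: 59 × 17/15 = 66.87 → 67.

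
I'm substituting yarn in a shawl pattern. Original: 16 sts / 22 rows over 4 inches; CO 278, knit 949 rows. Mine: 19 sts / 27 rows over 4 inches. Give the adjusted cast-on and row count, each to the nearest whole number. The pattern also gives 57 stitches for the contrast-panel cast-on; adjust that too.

Cast on 330 stitches; work 1165 rows; contrast-panel cast-on 68 stitches.

Stitches: 278 × 19/16 = 330.12 → 330.
Rows: 949 × 27/22 = 1164.68 → 1165.
contrast-panel cast-on: 57 × 19/16 = 67.69 → 68.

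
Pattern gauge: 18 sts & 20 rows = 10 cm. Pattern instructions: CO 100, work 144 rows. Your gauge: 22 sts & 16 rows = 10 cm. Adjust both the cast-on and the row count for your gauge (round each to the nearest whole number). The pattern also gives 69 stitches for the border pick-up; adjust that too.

Stitches: 100 × 22/18 = 122.22 → 122.
Rows: 144 × 16/20 = 115.20 → 115.
border pick-up: 69 × 22/18 = 84.33 → 84.

Cast on 122 stitches; work 115 rows; border pick-up 84 stitches.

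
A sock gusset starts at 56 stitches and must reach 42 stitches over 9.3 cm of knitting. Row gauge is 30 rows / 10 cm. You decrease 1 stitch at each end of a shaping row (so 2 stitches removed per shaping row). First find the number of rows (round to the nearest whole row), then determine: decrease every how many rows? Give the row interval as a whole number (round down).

Decrease every 4th row.

Rows = 9.3 × 3 = 27.9 → 28 rows.
Stitches to remove: 14 → 7 shaping rows (at 2 st each).
28 / 7 = 4.00 → every 4 rows.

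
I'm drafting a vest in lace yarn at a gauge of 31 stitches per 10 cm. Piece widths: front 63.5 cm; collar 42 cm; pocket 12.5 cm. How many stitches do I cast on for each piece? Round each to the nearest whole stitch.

front 197; collar 130; pocket 39.

Rate = 31/10 = 3.1 sts per cm.
front: 63.5 × 3.1 = 196.85 → 197.
collar: 42 × 3.1 = 130.20 → 130.
pocket: 12.5 × 3.1 = 38.75 → 39.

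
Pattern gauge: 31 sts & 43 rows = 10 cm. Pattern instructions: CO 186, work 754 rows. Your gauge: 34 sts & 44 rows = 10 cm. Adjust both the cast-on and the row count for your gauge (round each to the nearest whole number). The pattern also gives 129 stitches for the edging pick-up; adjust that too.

Cast on 204 stitches; work 772 rows; edging pick-up 141 stitches.

Stitches: 186 × 34/31 = 204.00 → 204.
Rows: 754 × 44/43 = 771.53 → 772.
edging pick-up: 129 × 34/31 = 141.48 → 141.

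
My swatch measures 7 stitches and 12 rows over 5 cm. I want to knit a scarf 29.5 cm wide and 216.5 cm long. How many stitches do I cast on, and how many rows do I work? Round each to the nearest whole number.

Cast on 41 stitches and work 520 rows.

Stitch gauge = 7/5 = 1.4 sts/cm; 29.5 × 1.4 = 41.30 → 41 sts.
Row gauge = 12/5 = 2.4 rows/cm; 216.5 × 2.4 = 519.60 → 520 rows.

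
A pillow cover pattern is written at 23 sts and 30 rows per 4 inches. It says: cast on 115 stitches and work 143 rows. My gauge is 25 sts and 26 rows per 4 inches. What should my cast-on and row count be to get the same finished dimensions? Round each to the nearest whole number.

Cast on 125 stitches; work 124 rows.

Stitches: 115 × 25/23 = 125.00 → 125.
Rows: 143 × 26/30 = 123.93 → 124.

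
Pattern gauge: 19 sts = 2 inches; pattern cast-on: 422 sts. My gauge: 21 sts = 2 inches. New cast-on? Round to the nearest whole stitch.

Scale factor = 21 / 19 = 1.105.
422 × 21 / 19 = 466.42 sts.
→ 466 sts.

466 stitches.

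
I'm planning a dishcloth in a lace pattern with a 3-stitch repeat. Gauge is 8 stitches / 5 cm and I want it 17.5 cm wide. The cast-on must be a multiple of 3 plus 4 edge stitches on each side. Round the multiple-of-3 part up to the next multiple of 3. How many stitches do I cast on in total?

29 stitches.

8 / 5 = 1.6 sts per cm.
17.5 × 1.6 = 28.00 sts.
Less 8 edge sts → 20.00 for the repeat.
Next multiple of 3: 21.
Add back 8 edge sts → 29.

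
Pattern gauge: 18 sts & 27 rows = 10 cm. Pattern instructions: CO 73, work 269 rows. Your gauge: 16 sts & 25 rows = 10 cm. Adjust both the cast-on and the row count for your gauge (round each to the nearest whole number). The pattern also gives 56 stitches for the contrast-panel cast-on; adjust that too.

Stitches: 73 × 16/18 = 64.89 → 65.
Rows: 269 × 25/27 = 249.07 → 249.
contrast-panel cast-on: 56 × 16/18 = 49.78 → 50.

Cast on 65 stitches; work 249 rows; contrast-panel cast-on 50 stitches.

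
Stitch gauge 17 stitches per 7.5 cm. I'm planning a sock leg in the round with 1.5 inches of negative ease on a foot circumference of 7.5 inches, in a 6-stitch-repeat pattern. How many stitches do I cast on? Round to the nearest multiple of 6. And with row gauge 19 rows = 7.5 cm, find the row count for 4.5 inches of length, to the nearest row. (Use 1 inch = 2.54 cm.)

Finished = 7.5 − 1.5 = 6 inches.
6 inches × 2.54 = 15.24 cm.
17/7.5 = 2.267 sts per cm; 15.24 × 2.267 = 34.54 sts.
Nearest multiple of 6 → 36.
4.5 inches = 11.43 cm; × 2.533 = 28.96 → 29 rows.

Cast on 36 stitches; work 29 rows.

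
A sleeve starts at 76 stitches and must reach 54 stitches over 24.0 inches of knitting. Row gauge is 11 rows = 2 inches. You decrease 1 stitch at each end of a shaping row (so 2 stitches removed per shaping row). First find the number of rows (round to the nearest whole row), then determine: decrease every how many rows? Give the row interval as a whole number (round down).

Decrease every 12th row.

Rows = 24.0 × 5.5 = 132.0 → 132 rows.
Stitches to remove: 22 → 11 shaping rows (at 2 st each).
132 / 11 = 12.00 → every 12 rows.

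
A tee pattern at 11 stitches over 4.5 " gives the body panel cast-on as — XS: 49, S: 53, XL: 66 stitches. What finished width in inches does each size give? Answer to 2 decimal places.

11/4.5 = 2.444 sts per in.
XS: 49 / 2.444 = 20.045 → 20.05 in.
S: 53 / 2.444 = 21.682 → 21.68 in.
XL: 66 / 2.444 = 27.000 → 27.00 in.

XS 20.05 inches; S 21.68 inches; XL 27.00 inches.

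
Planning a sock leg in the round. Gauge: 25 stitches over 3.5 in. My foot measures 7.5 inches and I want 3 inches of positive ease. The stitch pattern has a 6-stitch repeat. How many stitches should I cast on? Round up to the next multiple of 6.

Finished = 7.5 + 3 = 10.5 inches.
25 / 3.5 = 7.143 sts/in.
10.5 × 7.143 = 75.00 sts.
Next multiple of 6: 78.

Cast on 78 stitches.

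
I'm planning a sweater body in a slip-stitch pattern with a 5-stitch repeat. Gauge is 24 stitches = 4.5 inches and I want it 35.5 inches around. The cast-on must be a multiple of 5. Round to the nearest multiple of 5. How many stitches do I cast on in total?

24 / 4.5 = 5.333 sts per inch.
35.5 × 5.333 = 189.33 sts.
Nearest multiple of 5: 190.

190 stitches.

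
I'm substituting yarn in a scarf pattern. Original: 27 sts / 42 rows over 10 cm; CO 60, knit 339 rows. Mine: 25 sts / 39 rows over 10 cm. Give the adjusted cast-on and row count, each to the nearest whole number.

Stitches: 60 × 25/27 = 55.56 → 56.
Rows: 339 × 39/42 = 314.79 → 315.

Cast on 56 stitches; work 315 rows.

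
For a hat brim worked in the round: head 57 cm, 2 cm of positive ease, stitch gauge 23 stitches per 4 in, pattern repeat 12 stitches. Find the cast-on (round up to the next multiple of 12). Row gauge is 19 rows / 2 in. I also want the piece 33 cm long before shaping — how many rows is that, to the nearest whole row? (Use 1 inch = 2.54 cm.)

Finished = 57 + 2 = 59 cm.
59 cm × 1/2.54 = 23.23 inches.
23/4 = 5.75 sts per in; 23.23 × 5.75 = 133.56 sts.
Next multiple of 12 → 144.
33 cm = 12.99 inches; × 9.5 = 123.43 → 123 rows.

Cast on 144 stitches; work 123 rows.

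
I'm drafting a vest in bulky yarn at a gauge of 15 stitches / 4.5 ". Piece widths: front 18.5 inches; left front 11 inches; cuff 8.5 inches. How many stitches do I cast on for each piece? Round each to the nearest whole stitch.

front 62; left front 37; cuff 28.

Rate = 15/4.5 = 3.333 sts per in.
front: 18.5 × 3.333 = 61.67 → 62.
left front: 11 × 3.333 = 36.67 → 37.
cuff: 8.5 × 3.333 = 28.33 → 28.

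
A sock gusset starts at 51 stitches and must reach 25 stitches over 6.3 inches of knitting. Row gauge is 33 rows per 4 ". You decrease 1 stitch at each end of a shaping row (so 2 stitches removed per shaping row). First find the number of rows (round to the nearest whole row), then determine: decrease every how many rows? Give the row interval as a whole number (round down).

Decrease every 4th row.

Rows = 6.3 × 8.25 = 52.0 → 52 rows.
Stitches to remove: 26 → 13 shaping rows (at 2 st each).
52 / 13 = 4.00 → every 4 rows.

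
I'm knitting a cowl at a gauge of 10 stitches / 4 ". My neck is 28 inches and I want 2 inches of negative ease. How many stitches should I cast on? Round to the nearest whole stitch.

Finished = 28 − 2 = 26 in.
10 / 4 = 2.5 sts per inch.
26.00 × 2.5 = 65.00 sts.

Cast on 65 stitches.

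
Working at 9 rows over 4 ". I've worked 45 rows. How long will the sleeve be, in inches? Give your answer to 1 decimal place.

9 rows / 4 inch = 2.25 rows per inch.
45 / 2.25 = 20.00 inches.

20.0 inches.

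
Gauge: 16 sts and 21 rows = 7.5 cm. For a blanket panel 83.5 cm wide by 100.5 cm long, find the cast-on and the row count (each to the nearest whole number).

Cast on 178 stitches and work 281 rows.

Stitch gauge = 16/7.5 = 2.133 sts/cm; 83.5 × 2.133 = 178.13 → 178 sts.
Row gauge = 21/7.5 = 2.8 rows/cm; 100.5 × 2.8 = 281.40 → 281 rows.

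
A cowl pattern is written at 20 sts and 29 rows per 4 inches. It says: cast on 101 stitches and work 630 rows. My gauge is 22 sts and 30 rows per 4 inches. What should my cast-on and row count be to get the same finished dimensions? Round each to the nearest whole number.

Cast on 111 stitches; work 652 rows.

Stitches: 101 × 22/20 = 111.10 → 111.
Rows: 630 × 30/29 = 651.72 → 652.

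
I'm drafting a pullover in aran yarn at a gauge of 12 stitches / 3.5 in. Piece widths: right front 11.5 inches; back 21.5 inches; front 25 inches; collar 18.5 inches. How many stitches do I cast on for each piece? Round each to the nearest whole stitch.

right front 39; back 74; front 86; collar 63.

Rate = 12/3.5 = 3.429 sts per in.
right front: 11.5 × 3.429 = 39.43 → 39.
back: 21.5 × 3.429 = 73.71 → 74.
front: 25 × 3.429 = 85.71 → 86.
collar: 18.5 × 3.429 = 63.43 → 63.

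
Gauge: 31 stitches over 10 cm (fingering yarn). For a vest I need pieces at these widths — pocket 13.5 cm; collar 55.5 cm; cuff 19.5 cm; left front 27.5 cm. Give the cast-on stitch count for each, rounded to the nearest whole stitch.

pocket 42; collar 172; cuff 60; left front 85.

Rate = 31/10 = 3.1 sts per cm.
pocket: 13.5 × 3.1 = 41.85 → 42.
collar: 55.5 × 3.1 = 172.05 → 172.
cuff: 19.5 × 3.1 = 60.45 → 60.
left front: 27.5 × 3.1 = 85.25 → 85.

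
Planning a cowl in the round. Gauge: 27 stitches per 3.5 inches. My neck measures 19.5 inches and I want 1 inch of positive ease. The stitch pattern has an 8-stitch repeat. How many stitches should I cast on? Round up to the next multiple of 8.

Finished = 19.5 + 1 = 20.5 inches.
27 / 3.5 = 7.714 sts/in.
20.5 × 7.714 = 158.14 sts.
Next multiple of 8: 160.

CO 160 sts.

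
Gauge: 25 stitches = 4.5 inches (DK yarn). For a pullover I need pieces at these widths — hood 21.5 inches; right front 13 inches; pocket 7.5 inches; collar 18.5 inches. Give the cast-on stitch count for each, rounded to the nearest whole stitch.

Rate = 25/4.5 = 5.556 sts per in.
hood: 21.5 × 5.556 = 119.44 → 119.
right front: 13 × 5.556 = 72.22 → 72.
pocket: 7.5 × 5.556 = 41.67 → 42.
collar: 18.5 × 5.556 = 102.78 → 103.

hood 119; right front 72; pocket 42; collar 103.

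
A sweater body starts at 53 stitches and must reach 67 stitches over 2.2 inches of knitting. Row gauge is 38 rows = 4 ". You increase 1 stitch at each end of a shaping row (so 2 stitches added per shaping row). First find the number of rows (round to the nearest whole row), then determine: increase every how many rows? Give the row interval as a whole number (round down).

Increase every 3rd row.

Rows = 2.2 × 9.5 = 20.9 → 21 rows.
Stitches to add: 14 → 7 shaping rows (at 2 st each).
21 / 7 = 3.00 → every 3 rows.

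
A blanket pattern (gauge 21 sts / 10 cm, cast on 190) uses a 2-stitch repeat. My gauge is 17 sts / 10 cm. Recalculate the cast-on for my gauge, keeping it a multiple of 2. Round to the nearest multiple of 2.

190 × 17 / 21 = 153.81.
Nearest multiple of 2: 154.

CO 154 sts.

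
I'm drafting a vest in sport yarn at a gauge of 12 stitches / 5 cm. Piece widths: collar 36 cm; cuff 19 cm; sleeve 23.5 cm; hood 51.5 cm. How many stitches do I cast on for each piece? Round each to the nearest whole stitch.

Rate = 12/5 = 2.4 sts per cm.
collar: 36 × 2.4 = 86.40 → 86.
cuff: 19 × 2.4 = 45.60 → 46.
sleeve: 23.5 × 2.4 = 56.40 → 56.
hood: 51.5 × 2.4 = 123.60 → 124.

collar 86; cuff 46; sleeve 56; hood 124.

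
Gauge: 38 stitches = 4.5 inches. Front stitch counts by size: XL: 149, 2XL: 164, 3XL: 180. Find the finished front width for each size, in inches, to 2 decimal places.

XL 17.64 inches; 2XL 19.42 inches; 3XL 21.32 inches.

38/4.5 = 8.444 sts per in.
XL: 149 / 8.444 = 17.645 → 17.64 in.
2XL: 164 / 8.444 = 19.421 → 19.42 in.
3XL: 180 / 8.444 = 21.316 → 21.32 in.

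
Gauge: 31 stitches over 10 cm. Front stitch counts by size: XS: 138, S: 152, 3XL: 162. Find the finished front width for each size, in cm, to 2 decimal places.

XS 44.52 cm; S 49.03 cm; 3XL 52.26 cm.

31/10 = 3.1 sts per cm.
XS: 138 / 3.1 = 44.516 → 44.52 cm.
S: 152 / 3.1 = 49.032 → 49.03 cm.
3XL: 162 / 3.1 = 52.258 → 52.26 cm.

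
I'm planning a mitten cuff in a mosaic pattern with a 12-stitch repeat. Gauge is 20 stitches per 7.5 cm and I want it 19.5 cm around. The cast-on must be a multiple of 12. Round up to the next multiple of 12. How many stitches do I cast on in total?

Cast on 60 stitches.

20 / 7.5 = 2.667 sts per cm.
19.5 × 2.667 = 52.00 sts.
Next multiple of 12: 60.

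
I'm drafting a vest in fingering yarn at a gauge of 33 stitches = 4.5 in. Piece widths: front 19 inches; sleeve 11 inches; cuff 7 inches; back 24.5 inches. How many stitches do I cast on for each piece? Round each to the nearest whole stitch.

front 139; sleeve 81; cuff 51; back 180.

Rate = 33/4.5 = 7.333 sts per in.
front: 19 × 7.333 = 139.33 → 139.
sleeve: 11 × 7.333 = 80.67 → 81.
cuff: 7 × 7.333 = 51.33 → 51.
back: 24.5 × 7.333 = 179.67 → 180.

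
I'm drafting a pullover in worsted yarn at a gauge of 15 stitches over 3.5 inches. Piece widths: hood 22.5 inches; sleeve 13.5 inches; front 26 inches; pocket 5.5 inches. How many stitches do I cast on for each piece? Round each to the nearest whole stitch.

hood 96; sleeve 58; front 111; pocket 24.

Rate = 15/3.5 = 4.286 sts per in.
hood: 22.5 × 4.286 = 96.43 → 96.
sleeve: 13.5 × 4.286 = 57.86 → 58.
front: 26 × 4.286 = 111.43 → 111.
pocket: 5.5 × 4.286 = 23.57 → 24.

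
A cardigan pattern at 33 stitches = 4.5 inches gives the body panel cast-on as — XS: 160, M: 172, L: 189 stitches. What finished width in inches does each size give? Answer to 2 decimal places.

XS 21.82 inches; M 23.45 inches; L 25.77 inches.

33/4.5 = 7.333 sts per in.
XS: 160 / 7.333 = 21.818 → 21.82 in.
M: 172 / 7.333 = 23.455 → 23.45 in.
L: 189 / 7.333 = 25.773 → 25.77 in.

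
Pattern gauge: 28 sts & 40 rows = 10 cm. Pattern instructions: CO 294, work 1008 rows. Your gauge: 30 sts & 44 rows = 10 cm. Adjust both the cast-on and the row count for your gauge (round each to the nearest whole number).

Cast on 315 stitches; work 1109 rows.

Stitches: 294 × 30/28 = 315.00 → 315.
Rows: 1008 × 44/40 = 1108.80 → 1109.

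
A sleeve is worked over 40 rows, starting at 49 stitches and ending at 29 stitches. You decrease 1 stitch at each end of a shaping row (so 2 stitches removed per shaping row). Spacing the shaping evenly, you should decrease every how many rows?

Stitches to remove: |29 − 49| = 20.
Shaping rows needed: 20 / 2 = 10.
40 rows / 10 = every 4 rows.

Decrease every 4th row.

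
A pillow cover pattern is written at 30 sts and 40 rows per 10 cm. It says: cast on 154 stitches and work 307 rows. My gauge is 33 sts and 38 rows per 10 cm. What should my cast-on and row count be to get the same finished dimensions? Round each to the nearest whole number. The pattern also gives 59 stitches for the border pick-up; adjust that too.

Cast on 169 stitches; work 292 rows; border pick-up 65 stitches.

Stitches: 154 × 33/30 = 169.40 → 169.
Rows: 307 × 38/40 = 291.65 → 292.
border pick-up: 59 × 33/30 = 64.90 → 65.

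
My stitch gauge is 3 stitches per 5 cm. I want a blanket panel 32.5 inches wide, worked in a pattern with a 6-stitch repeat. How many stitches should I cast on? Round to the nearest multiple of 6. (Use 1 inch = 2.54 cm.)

32.5 in = 32.5 × 2.54 = 82.55 cm.
3 / 5 = 0.6 sts/cm.
82.55 × 0.6 = 49.53 sts.
→ 48.

Cast on 48 stitches.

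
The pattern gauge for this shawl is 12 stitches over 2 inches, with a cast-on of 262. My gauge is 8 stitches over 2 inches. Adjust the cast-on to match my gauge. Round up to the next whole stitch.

175 stitches.

Scale factor = 8 / 12 = 0.667.
262 × 8 / 12 = 174.67 sts.
→ 175 sts.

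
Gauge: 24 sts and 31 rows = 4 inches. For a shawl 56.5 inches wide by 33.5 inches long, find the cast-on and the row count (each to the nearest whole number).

Cast on 339 stitches and work 260 rows.

Stitch gauge = 24/4 = 6 sts/in; 56.5 × 6 = 339.00 → 339 sts.
Row gauge = 31/4 = 7.75 rows/in; 33.5 × 7.75 = 259.62 → 260 rows.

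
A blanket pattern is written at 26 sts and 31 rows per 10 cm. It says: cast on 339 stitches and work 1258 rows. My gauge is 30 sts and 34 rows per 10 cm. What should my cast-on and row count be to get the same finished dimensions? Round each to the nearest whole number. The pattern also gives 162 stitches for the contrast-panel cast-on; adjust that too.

Cast on 391 stitches; work 1380 rows; contrast-panel cast-on 187 stitches.

Stitches: 339 × 30/26 = 391.15 → 391.
Rows: 1258 × 34/31 = 1379.74 → 1380.
contrast-panel cast-on: 162 × 30/26 = 186.92 → 187.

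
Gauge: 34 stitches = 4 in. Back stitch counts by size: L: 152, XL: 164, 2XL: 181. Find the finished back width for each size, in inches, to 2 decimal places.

34/4 = 8.5 sts per in.
L: 152 / 8.5 = 17.882 → 17.88 in.
XL: 164 / 8.5 = 19.294 → 19.29 in.
2XL: 181 / 8.5 = 21.294 → 21.29 in.

L 17.88 inches; XL 19.29 inches; 2XL 21.29 inches.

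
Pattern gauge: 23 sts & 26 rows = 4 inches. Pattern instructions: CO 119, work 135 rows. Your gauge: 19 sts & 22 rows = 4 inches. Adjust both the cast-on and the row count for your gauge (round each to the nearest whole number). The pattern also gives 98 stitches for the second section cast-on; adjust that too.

Stitches: 119 × 19/23 = 98.30 → 98.
Rows: 135 × 22/26 = 114.23 → 114.
second section cast-on: 98 × 19/23 = 80.96 → 81.

Cast on 98 stitches; work 114 rows; second section cast-on 81 stitches.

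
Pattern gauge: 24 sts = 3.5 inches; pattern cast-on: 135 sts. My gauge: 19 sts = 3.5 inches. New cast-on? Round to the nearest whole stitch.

CO 107 sts.

Scale factor = 19 / 24 = 0.792.
135 × 19 / 24 = 106.88 sts.
→ 107 sts.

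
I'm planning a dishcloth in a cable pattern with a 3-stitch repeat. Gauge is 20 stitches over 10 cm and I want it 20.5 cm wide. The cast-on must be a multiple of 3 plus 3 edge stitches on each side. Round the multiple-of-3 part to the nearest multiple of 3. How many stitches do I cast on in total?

CO 42 sts.

20 / 10 = 2 sts per cm.
20.5 × 2 = 41.00 sts.
Less 6 edge sts → 35.00 for the repeat.
Nearest multiple of 3: 36.
Add back 6 edge sts → 42.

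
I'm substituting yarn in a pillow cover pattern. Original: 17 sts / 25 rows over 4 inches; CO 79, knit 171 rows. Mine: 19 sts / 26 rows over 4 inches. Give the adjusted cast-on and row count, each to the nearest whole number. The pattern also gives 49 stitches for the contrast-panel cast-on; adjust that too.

Cast on 88 stitches; work 178 rows; contrast-panel cast-on 55 stitches.

Stitches: 79 × 19/17 = 88.29 → 88.
Rows: 171 × 26/25 = 177.84 → 178.
contrast-panel cast-on: 49 × 19/17 = 54.76 → 55.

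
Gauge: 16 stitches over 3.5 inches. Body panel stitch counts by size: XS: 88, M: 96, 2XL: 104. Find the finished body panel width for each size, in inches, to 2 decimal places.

XS 19.25 inches; M 21.00 inches; 2XL 22.75 inches.

16/3.5 = 4.571 sts per in.
XS: 88 / 4.571 = 19.250 → 19.25 in.
M: 96 / 4.571 = 21.000 → 21.00 in.
2XL: 104 / 4.571 = 22.750 → 22.75 in.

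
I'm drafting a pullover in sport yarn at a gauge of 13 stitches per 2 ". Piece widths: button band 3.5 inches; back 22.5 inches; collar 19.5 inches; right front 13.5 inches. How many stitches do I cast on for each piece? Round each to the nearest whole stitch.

Rate = 13/2 = 6.5 sts per in.
button band: 3.5 × 6.5 = 22.75 → 23.
back: 22.5 × 6.5 = 146.25 → 146.
collar: 19.5 × 6.5 = 126.75 → 127.
right front: 13.5 × 6.5 = 87.75 → 88.

button band 23; back 146; collar 127; right front 88.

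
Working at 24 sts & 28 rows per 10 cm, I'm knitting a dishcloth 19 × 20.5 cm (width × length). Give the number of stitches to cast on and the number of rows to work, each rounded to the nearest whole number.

Cast on 46 stitches and work 57 rows.

Stitch gauge = 24/10 = 2.4 sts/cm; 19 × 2.4 = 45.60 → 46 sts.
Row gauge = 28/10 = 2.8 rows/cm; 20.5 × 2.8 = 57.40 → 57 rows.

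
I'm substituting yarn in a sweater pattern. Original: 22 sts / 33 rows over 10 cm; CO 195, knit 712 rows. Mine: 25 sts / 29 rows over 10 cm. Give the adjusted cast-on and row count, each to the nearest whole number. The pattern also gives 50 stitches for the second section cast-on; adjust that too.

Cast on 222 stitches; work 626 rows; second section cast-on 57 stitches.

Stitches: 195 × 25/22 = 221.59 → 222.
Rows: 712 × 29/33 = 625.70 → 626.
second section cast-on: 50 × 25/22 = 56.82 → 57.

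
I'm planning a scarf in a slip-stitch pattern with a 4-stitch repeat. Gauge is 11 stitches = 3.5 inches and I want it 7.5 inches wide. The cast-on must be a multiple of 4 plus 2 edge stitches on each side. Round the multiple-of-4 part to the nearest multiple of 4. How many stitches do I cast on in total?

Cast on 24 stitches.

11 / 3.5 = 3.143 sts per inch.
7.5 × 3.143 = 23.57 sts.
Less 4 edge sts → 19.57 for the repeat.
Nearest multiple of 4: 20.
Add back 4 edge sts → 24.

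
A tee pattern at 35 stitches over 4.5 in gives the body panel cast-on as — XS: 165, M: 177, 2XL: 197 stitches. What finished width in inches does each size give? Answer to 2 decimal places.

35/4.5 = 7.778 sts per in.
XS: 165 / 7.778 = 21.214 → 21.21 in.
M: 177 / 7.778 = 22.757 → 22.76 in.
2XL: 197 / 7.778 = 25.329 → 25.33 in.

XS 21.21 inches; M 22.76 inches; 2XL 25.33 inches.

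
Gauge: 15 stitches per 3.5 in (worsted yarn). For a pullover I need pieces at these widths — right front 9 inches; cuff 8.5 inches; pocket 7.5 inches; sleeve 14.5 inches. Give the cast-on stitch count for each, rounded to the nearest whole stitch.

right front 39; cuff 36; pocket 32; sleeve 62.

Rate = 15/3.5 = 4.286 sts per in.
right front: 9 × 4.286 = 38.57 → 39.
cuff: 8.5 × 4.286 = 36.43 → 36.
pocket: 7.5 × 4.286 = 32.14 → 32.
sleeve: 14.5 × 4.286 = 62.14 → 62.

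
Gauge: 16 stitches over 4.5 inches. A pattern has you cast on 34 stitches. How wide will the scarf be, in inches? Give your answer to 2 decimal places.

9.56 inches.

16 stitches / 4.5 inch = 3.556 stitches per inch.
34 / 3.556 = 9.562 inches.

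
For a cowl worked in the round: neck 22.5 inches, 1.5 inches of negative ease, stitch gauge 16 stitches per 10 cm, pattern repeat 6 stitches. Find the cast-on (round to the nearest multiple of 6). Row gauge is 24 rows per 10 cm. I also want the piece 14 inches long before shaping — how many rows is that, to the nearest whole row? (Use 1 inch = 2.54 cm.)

Cast on 84 stitches; work 85 rows.

Finished = 22.5 − 1.5 = 21 inches.
21 inches × 2.54 = 53.34 cm.
16/10 = 1.6 sts per cm; 53.34 × 1.6 = 85.34 sts.
Nearest multiple of 6 → 84.
14 inches = 35.56 cm; × 2.4 = 85.34 → 85 rows.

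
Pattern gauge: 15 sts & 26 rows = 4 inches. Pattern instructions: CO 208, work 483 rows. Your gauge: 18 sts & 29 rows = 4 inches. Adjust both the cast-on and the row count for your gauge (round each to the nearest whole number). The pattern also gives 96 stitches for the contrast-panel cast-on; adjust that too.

Cast on 250 stitches; work 539 rows; contrast-panel cast-on 115 stitches.

Stitches: 208 × 18/15 = 249.60 → 250.
Rows: 483 × 29/26 = 538.73 → 539.
contrast-panel cast-on: 96 × 18/15 = 115.20 → 115.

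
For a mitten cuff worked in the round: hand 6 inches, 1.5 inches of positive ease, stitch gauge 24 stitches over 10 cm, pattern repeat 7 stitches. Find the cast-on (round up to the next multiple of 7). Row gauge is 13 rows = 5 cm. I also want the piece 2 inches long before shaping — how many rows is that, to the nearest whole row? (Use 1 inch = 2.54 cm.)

Cast on 49 stitches; work 13 rows.

Finished = 6 + 1.5 = 7.5 inches.
7.5 inches × 2.54 = 19.05 cm.
24/10 = 2.4 sts per cm; 19.05 × 2.4 = 45.72 sts.
Next multiple of 7 → 49.
2 inches = 5.08 cm; × 2.6 = 13.21 → 13 rows.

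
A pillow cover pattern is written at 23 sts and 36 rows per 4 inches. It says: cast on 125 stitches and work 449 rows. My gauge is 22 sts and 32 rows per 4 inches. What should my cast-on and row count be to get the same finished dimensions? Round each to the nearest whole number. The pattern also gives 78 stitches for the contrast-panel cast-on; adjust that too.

Stitches: 125 × 22/23 = 119.57 → 120.
Rows: 449 × 32/36 = 399.11 → 399.
contrast-panel cast-on: 78 × 22/23 = 74.61 → 75.

Cast on 120 stitches; work 399 rows; contrast-panel cast-on 75 stitches.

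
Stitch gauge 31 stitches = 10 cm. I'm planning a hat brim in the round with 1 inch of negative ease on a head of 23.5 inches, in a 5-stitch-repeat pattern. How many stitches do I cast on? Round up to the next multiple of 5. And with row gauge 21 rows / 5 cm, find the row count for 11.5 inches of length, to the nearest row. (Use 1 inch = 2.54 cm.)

Finished = 23.5 − 1 = 22.5 inches.
22.5 inches × 2.54 = 57.15 cm.
31/10 = 3.1 sts per cm; 57.15 × 3.1 = 177.16 sts.
Next multiple of 5 → 180.
11.5 inches = 29.21 cm; × 4.2 = 122.68 → 123 rows.

Cast on 180 stitches; work 123 rows.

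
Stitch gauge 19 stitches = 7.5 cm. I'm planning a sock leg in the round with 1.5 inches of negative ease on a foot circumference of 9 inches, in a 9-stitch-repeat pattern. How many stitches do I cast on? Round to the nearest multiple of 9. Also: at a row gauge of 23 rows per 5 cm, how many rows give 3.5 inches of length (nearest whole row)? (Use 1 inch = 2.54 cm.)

Finished = 9 − 1.5 = 7.5 inches.
7.5 inches × 2.54 = 19.05 cm.
19/7.5 = 2.533 sts per cm; 19.05 × 2.533 = 48.26 sts.
Nearest multiple of 9 → 45.
3.5 inches = 8.89 cm; × 4.6 = 40.89 → 41 rows.

Cast on 45 stitches; work 41 rows.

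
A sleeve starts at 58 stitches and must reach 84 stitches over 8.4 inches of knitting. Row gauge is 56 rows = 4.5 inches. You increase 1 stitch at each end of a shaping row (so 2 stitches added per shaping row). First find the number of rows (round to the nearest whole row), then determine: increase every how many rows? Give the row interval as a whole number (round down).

Increase every 8th row.

Rows = 8.4 × 12.444 = 104.5 → 105 rows.
Stitches to add: 26 → 13 shaping rows (at 2 st each).
105 / 13 = 8.08 → every 8 rows.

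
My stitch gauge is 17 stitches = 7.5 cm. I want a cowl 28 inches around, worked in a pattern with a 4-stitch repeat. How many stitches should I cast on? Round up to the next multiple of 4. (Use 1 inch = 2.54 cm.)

164 stitches.

28 in = 28 × 2.54 = 71.12 cm.
17 / 7.5 = 2.267 sts/cm.
71.12 × 2.267 = 161.21 sts.
→ 164.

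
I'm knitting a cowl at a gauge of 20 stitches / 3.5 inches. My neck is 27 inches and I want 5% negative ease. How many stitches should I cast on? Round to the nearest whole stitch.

Cast on 147 stitches.

Finished = 27 × 0.95 = 25.65 in.
20 / 3.5 = 5.714 sts per inch.
25.65 × 5.714 = 146.57 sts.
→ 147 sts.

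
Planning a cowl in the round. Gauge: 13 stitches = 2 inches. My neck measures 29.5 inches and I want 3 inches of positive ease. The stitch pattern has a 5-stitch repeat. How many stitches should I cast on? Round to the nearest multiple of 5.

Finished = 29.5 + 3 = 32.5 inches.
13 / 2 = 6.5 sts/in.
32.5 × 6.5 = 211.25 sts.
Nearest multiple of 5: 210.

Cast on 210 stitches.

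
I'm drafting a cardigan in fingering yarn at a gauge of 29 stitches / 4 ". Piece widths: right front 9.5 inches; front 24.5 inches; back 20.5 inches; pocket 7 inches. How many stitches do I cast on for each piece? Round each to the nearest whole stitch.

Rate = 29/4 = 7.25 sts per in.
right front: 9.5 × 7.25 = 68.88 → 69.
front: 24.5 × 7.25 = 177.62 → 178.
back: 20.5 × 7.25 = 148.62 → 149.
pocket: 7 × 7.25 = 50.75 → 51.

right front 69; front 178; back 149; pocket 51.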